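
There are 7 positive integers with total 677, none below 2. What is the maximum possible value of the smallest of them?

96

The 7 values sum to 677, so their minimum is at most ⌊677/7⌋ = 96.
Taking 2 copies of 96 and 5 copies of 97 gives exactly 677, so 96 is attained.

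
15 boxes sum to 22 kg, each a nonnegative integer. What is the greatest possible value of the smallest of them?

1

The 15 values sum to 22, so their minimum is at most ⌊22/15⌋ = 1.
Achievable: 8 of them at 1 and 7 at 2 total 22.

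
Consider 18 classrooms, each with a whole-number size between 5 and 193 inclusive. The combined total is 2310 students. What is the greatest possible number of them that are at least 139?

16

If k of the values are ≥ 139, the total is ≥ 139k + 5(18 − k).
Setting 139k + 5(18 − k) ≤ 2310 gives 134k ≤ 2220, so k ≤ 16.
k = 16 is achieved by 16 values at 139 and 2 at 5, total 2234; add 76 to one value (staying below 139) to reach 2310.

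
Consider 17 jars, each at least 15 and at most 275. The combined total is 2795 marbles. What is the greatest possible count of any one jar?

275

To make one jar as large as possible, make the other 16 as small as possible.
The other 16 contribute at least 16 × 15 = 240, leaving at most 2795 − 240 = 2555.
But each jar is capped at 275, so the maximum is 275.
Achievable: one at 275 and the other 16 totalling 2520, which fits since 16 × 15 ≤ 2520 ≤ 16 × 275.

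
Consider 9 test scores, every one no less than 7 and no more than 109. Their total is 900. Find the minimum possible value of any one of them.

28

Minimizing one value means maximizing the remaining 8.
The other 8 contribute at most 8 × 109 = 872, leaving at least 900 − 872 = 28.
Since 28 ≥ 7, this is achievable: one at 28 and 8 at 109.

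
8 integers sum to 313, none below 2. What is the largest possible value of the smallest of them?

The average is 313/8 < 40, so some value is ≤ 39.
Taking 7 copies of 39 and 1 copy of 40 gives exactly 313, so 39 is attained.

39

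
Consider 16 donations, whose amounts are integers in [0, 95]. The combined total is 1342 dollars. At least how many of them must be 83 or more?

Each value short of 83 is at most 82, costing at least 95 − 82 = 13 against the maximum total of 1520.
We can afford to lose at most 1520 − 1342 = 178, so at most ⌊178/13⌋ = 13 fall short, and at least 3 are ≥ 83.
Exactly 3 works: 3 values at 95 and 13 at 82 total 1351; lower one of the high values by 9 (still ≥ 83) to hit 1342.

3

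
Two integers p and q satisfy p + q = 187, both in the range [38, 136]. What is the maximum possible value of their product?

With p + q fixed, pq peaks when the two are closest together.
Taking p = 93 and q = 94 (both in [38, 136]) gives pq = 8742.

8742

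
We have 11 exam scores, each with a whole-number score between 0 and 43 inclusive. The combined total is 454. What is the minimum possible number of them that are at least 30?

Suppose at most 11 − j of them reach 30; then j values are ≤ 29 and the rest ≤ 43.
The total is then ≤ 29·j + 43·(11 − j) = 473 − 14j. For this to be ≥ 454 we need j ≤ 1, so at least 11 − 1 = 10 must reach 30.
Exactly 10 works: 10 values at 43 and 1 at 29 total 459; lower one of the high values by 5 (still ≥ 30) to hit 454.

10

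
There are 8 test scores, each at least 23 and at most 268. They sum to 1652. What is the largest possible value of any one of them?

To make one score as large as possible, make the other 7 as small as possible.
The other 7 contribute at least 7 × 23 = 161, leaving at most 1652 − 161 = 1491.
But each score is capped at 268, so the maximum is 268.
Achievable: one at 268 and the other 7 totalling 1384, which fits since 7 × 23 ≤ 1384 ≤ 7 × 268.

268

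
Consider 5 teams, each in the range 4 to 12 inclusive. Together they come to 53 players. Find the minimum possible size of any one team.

5

To make one team as small as possible, make the other 4 as large as possible.
The other 4 contribute at most 4 × 12 = 48, leaving at least 53 − 48 = 5.
Since 5 ≥ 4, this is achievable: one at 5 and 4 at 12.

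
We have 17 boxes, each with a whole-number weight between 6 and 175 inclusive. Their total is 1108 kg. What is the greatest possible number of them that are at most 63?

Each value at 63 or below falls at least 175 − 63 = 112 short of the ceiling 175.
The ceiling total is 17 × 175 = 2975, and we need 1108, so at most ⌊(2975 − 1108)/112⌋ = 16 can be that low.
k = 16 is achieved by 16 values at 63 and 1 at 175, total 1183; lower one of the 175's by 75 (still > 63) to reach 1108.

16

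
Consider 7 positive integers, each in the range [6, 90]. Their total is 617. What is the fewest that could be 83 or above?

6

If only k of them are at least 83, the other 7 − k are at most 82, so the total is at most k·90 + (7 − k)·82.
This must reach 617, so k·90 + (7 − k)·82 ≥ 617, giving k ≥ 6.
Exactly 6 works: 6 values at 90 and 1 at 82 total 622; lower one of the high values by 5 (still ≥ 83) to hit 617.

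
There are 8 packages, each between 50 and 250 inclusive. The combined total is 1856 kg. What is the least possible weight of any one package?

106

To make one package as small as possible, make the other 7 as large as possible.
The other 7 contribute at most 7 × 250 = 1750, leaving at least 1856 − 1750 = 106.
Since 106 ≥ 50, this is achievable: one at 106 and 7 at 250.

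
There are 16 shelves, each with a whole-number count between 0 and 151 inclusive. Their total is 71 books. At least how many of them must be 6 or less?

Each value above 6 is at least 7, contributing at least 7 − 0 = 7 above the floor 0.
The sum exceeds the floor total 0 by 71, so at most ⌊71/7⌋ = 10 exceed 6, and at least 6 are ≤ 6.
Exactly 6 works: 6 values at 0 and 10 at 7 total 70; raise one of the low values by 1 (still ≤ 6) to hit 71.

6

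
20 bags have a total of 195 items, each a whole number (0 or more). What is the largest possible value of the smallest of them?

The 20 values sum to 195, so their minimum is at most ⌊195/20⌋ = 9.
Achievable: 5 of them at 9 and 15 at 10 total 195.

9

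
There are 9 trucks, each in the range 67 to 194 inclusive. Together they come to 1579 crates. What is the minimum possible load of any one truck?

67

To make one truck as small as possible, make the other 8 as large as possible.
The other 8 can take up 8 × 194 = 1552 ≥ 1579 − 67, so one truck can sit at its floor of 67.
Achievable: one at 67 and the other 8 totalling 1512, which fits since 8 × 67 ≤ 1512 ≤ 8 × 194.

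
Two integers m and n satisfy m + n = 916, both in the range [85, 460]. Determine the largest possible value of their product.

mn = m(916 − m) is maximized when m is as near 916/2 as the bounds allow.
Taking m = 458 and n = 458 (both in [85, 460]) gives mn = 209764.

209764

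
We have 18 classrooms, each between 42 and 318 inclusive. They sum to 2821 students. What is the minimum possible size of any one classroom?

42

Minimizing one value means maximizing the remaining 17.
The other 17 can take up 17 × 318 = 5406 ≥ 2821 − 42, so one classroom can sit at its floor of 42.
Achievable: one at 42 and the other 17 totalling 2779, which fits since 17 × 42 ≤ 2779 ≤ 17 × 318.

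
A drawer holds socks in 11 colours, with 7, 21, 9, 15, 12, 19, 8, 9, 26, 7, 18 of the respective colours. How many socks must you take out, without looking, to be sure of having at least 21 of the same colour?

In the worst case you take as many as possible of each colour without reaching 21: 7 + 20 + 9 + 15 + 12 + 19 + 8 + 9 + 20 + 7 + 18 = 144.
The next one must give 21 of some colour, so 144 + 1 = 145.

145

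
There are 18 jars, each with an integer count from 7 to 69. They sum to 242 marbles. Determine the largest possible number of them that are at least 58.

With k values at 58 or above and the rest at least 7, the sum is at least 126 + 51k.
Since the sum is 242, we need 51k ≤ 116, i.e. k ≤ 2.
k = 2 is achieved by 2 values at 58 and 16 at 7, total 228; add 14 to one value (staying below 58) to reach 242.

2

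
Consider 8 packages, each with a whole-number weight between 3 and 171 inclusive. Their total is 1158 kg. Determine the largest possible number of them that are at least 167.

6

Suppose k of them are at least 167. Those contribute at least 167 each and the other 8 − k at least 3 each.
So the total is at least 167k + 3(8 − k) = 24 + 164k. This must be ≤ 1158, giving k ≤ 6.
k = 6 is achieved by 6 values at 167 and 2 at 3, total 1008; add 150 to one value (staying below 167) to reach 1158.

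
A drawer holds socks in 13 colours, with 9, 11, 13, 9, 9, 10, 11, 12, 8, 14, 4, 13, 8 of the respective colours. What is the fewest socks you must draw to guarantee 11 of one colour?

In the worst case you take as many as possible of each colour without reaching 11: 9 + 10 + 10 + 9 + 9 + 10 + 10 + 10 + 8 + 10 + 4 + 10 + 8 = 117.
The next one must give 11 of some colour, so 117 + 1 = 118.

118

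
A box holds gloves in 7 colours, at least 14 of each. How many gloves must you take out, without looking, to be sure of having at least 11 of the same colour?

You could draw 10 of every colour without reaching 11 of any — 70 in all.
One more forces 11 of some colour, so 70 + 1 = 71.

71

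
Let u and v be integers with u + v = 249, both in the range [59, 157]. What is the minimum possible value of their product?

14444

For a fixed sum, uv is smallest when u and v are as far apart as possible.
At the endpoint u = 92, v = 249 − 92 = 157, so uv = 92 × 157 = 14444.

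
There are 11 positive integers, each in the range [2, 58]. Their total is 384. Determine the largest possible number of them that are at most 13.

Suppose k of them are at most 13. Those contribute at most 13 each and the rest at most 58 each.
So the total is at most 13k + 58(11 − k) = 638 − 45k. This must still be ≥ 384, so k ≤ 5.
k = 5 is achieved by 5 values at 13 and 6 at 58, total 413; lower one of the 58's by 29 (still > 13) to reach 384.

5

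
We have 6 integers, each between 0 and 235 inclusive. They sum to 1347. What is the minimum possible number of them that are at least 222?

2

If only k of them are at least 222, the other 6 − k are at most 221, so the total is at most k·235 + (6 − k)·221.
This must reach 1347, so k·235 + (6 − k)·221 ≥ 1347, giving k ≥ 2.
Exactly 2 works: 2 values at 235 and 4 at 221 total 1354; lower one of the high values by 7 (still ≥ 222) to hit 1347.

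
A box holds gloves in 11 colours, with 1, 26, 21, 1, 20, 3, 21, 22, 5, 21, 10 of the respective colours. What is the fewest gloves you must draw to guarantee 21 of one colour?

In the worst case you take as many as possible of each colour without reaching 21: 1 + 20 + 20 + 1 + 20 + 3 + 20 + 20 + 5 + 20 + 10 = 140.
The next one must give 21 of some colour, so 140 + 1 = 141.

141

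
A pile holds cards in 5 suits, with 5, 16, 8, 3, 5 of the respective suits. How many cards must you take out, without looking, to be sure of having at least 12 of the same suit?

33

In the worst case you take as many as possible of each suit without reaching 12: 5 + 11 + 8 + 3 + 5 = 32.
The next one must give 12 of some suit, so 32 + 1 = 33.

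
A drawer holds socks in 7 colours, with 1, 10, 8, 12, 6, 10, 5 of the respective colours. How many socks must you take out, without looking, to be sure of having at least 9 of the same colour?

45

In the worst case you take as many as possible of each colour without reaching 9: 1 + 8 + 8 + 8 + 6 + 8 + 5 = 44.
The next one must give 9 of some colour, so 44 + 1 = 45.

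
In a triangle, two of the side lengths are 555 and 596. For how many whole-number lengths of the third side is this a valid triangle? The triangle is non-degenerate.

The triangle inequality gives |555 − 596| < c < 555 + 596, i.e. 41 < c < 1151.
So c can be any integer from 42 to 1150: 1109 values.

1109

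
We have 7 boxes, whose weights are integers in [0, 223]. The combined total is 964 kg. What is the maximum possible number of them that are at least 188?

5

With k values at 188 or above and the rest at least 0, the sum is at least 0 + 188k.
Since the sum is 964, we need 188k ≤ 964, i.e. k ≤ 5.
k = 5 is achieved by 5 values at 188 and 2 at 0, total 940; add 24 to one value (staying below 188) to reach 964.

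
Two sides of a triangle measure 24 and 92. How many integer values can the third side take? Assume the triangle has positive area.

47

The triangle inequality gives |24 − 92| < c < 24 + 92, i.e. 68 < c < 116.
So c can be any integer from 69 to 115: 47 values.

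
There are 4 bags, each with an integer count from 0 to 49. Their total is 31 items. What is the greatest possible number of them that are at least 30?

Suppose k of them are at least 30. Those contribute at least 30 each and the other 4 − k at least 0 each.
So the total is at least 30k + 0(4 − k) = 0 + 30k. This must be ≤ 31, giving k ≤ 1.
k = 1 is achieved by 1 value at 30 and 3 at 0, total 30; add 1 to one value (staying below 30) to reach 31.

1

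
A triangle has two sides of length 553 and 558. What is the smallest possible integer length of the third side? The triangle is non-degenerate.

The third side must exceed |553 − 558| = 5.
The smallest integer above 5 is 6.

6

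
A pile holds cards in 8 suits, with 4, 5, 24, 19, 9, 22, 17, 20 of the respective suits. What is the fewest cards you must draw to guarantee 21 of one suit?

115

In the worst case you take as many as possible of each suit without reaching 21: 4 + 5 + 20 + 19 + 9 + 20 + 17 + 20 = 114.
The next one must give 21 of some suit, so 114 + 1 = 115.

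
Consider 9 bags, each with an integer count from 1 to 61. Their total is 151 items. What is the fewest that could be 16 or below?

Each value above 16 is at least 17, contributing at least 17 − 1 = 16 above the floor 1.
The sum exceeds the floor total 9 by 142, so at most ⌊142/16⌋ = 8 exceed 16, and at least 1 are ≤ 16.
Exactly 1 works: 1 value at 1 and 8 at 17 total 137; raise one of the low values by 14 (still ≤ 16) to hit 151.

1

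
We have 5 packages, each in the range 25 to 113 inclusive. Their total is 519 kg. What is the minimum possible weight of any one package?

Minimizing one value means maximizing the remaining 4.
The other 4 contribute at most 4 × 113 = 452, leaving at least 519 − 452 = 67.
Since 67 ≥ 25, this is achievable: one at 67 and 4 at 113.

67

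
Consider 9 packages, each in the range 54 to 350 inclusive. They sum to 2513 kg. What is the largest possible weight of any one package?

350

To make one package as large as possible, make the other 8 as small as possible.
The other 8 contribute at least 8 × 54 = 432, leaving at most 2513 − 432 = 2081.
But each package is capped at 350, so the maximum is 350.
Achievable: one at 350 and the other 8 totalling 2163, which fits since 8 × 54 ≤ 2163 ≤ 8 × 350.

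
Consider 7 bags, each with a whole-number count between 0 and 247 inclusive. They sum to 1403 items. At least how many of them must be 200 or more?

1

If only k of them are at least 200, the other 7 − k are at most 199, so the total is at most k·247 + (7 − k)·199.
This must reach 1403, so k·247 + (7 − k)·199 ≥ 1403, giving k ≥ 1.
Exactly 1 works: 1 value at 247 and 6 at 199 total 1441; lower one of the high values by 38 (still ≥ 200) to hit 1403.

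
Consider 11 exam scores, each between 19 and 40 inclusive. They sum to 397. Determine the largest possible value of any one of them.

To make one score as large as possible, make the other 10 as small as possible.
The other 10 contribute at least 10 × 19 = 190, leaving at most 397 − 190 = 207.
But each score is capped at 40, so the maximum is 40.
Achievable: one at 40 and the other 10 totalling 357, which fits since 10 × 19 ≤ 357 ≤ 10 × 40.

40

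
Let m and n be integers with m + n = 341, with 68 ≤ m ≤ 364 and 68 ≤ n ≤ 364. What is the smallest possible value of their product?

18564

For a fixed sum, mn is smallest when m and n are as far apart as possible.
The extreme feasible split is m = 68, n = 273, giving mn = 18564.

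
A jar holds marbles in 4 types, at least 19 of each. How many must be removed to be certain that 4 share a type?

13

You could draw 3 of every type without reaching 4 of any — 12 in all.
One more forces 4 of some type, so 12 + 1 = 13.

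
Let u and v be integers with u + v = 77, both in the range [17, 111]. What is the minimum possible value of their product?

1020

For a fixed sum, uv is smallest when u and v are as far apart as possible.
At the endpoint u = 17, v = 77 − 17 = 60, so uv = 17 × 60 = 1020.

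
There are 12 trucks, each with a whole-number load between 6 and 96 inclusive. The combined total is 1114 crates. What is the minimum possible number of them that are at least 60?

Suppose at most 12 − j of them reach 60; then j values are ≤ 59 and the rest ≤ 96.
The total is then ≤ 59·j + 96·(12 − j) = 1152 − 37j. For this to be ≥ 1114 we need j ≤ 1, so at least 12 − 1 = 11 must reach 60.
Exactly 11 works: 11 values at 96 and 1 at 59 total 1115; lower one of the high values by 1 (still ≥ 60) to hit 1114.

11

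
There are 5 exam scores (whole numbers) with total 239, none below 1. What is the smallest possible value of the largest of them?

If every one of the 5 were at most 47, the total would be at most 5 × 47 = 235 < 239.
Taking 1 copy of 47 and 4 copies of 48 gives exactly 239, so 48 is attained.

48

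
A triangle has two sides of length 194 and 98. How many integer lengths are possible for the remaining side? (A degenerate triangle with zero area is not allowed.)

195

The triangle inequality gives |194 − 98| < c < 194 + 98, i.e. 96 < c < 292.
So c can be any integer from 97 to 291: 195 values.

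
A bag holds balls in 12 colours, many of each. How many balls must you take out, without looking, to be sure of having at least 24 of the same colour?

277

In the worst case you draw 23 of each of the 12 colours: 12 × 23 = 276.
One more forces 24 of some colour, so 276 + 1 = 277.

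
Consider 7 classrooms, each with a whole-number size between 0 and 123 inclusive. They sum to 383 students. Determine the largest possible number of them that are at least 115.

3

If k of the values are ≥ 115, the total is ≥ 115k + 0(7 − k).
Setting 115k + 0(7 − k) ≤ 383 gives 115k ≤ 383, so k ≤ 3.
k = 3 is achieved by 3 values at 115 and 4 at 0, total 345; add 38 to one value (staying below 115) to reach 383.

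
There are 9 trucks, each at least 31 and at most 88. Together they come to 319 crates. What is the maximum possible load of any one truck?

71

To make one truck as large as possible, make the other 8 as small as possible.
The other 8 contribute at least 8 × 31 = 248, leaving at most 319 − 248 = 71.
Since 71 ≤ 88, this is achievable: one at 71 and 8 at 31.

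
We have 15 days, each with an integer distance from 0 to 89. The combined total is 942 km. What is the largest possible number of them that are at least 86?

With k values at 86 or above and the rest at least 0, the sum is at least 0 + 86k.
Since the sum is 942, we need 86k ≤ 942, i.e. k ≤ 10.
k = 10 is achieved by 10 values at 86 and 5 at 0, total 860; add 82 to one value (staying below 86) to reach 942.

10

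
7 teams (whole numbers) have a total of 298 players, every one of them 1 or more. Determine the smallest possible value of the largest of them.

Some value must be at least ⌈298/7⌉ = 43, since 7 × 42 = 294 < 298.
Taking 3 copies of 42 and 4 copies of 43 gives exactly 298, so 43 is attained.

43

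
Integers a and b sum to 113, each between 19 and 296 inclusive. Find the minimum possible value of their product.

Since a + b is fixed, pushing one of them to its bound minimizes the product.
At the endpoint a = 19, b = 113 − 19 = 94, so ab = 19 × 94 = 1786.

1786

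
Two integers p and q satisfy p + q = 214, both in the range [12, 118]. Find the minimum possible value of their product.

pq = p(214 − p) is concave in p, so over [96, 118] it is minimized at an endpoint.
The extreme feasible split is p = 96, q = 118, giving pq = 11328.

11328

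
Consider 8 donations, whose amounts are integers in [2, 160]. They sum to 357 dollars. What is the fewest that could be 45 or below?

1

Let j be the number exceeding 45. Then the total is ≥ 46·j + 2·(8 − j) = 16 + 44j.
So 44j ≤ 341 and j ≤ 7; hence at least 8 − 7 = 1 are ≤ 45.
Exactly 1 works: 1 value at 2 and 7 at 46 total 324; raise one of the low values by 33 (still ≤ 45) to hit 357.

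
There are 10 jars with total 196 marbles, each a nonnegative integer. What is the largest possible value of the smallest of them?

The 10 values sum to 196, so their minimum is at most ⌊196/10⌋ = 19.
Equality holds with 4 values of 19 and 6 values of 20.

19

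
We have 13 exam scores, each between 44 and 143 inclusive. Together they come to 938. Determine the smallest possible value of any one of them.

To make one score as small as possible, make the other 12 as large as possible.
The other 12 can take up 12 × 143 = 1716 ≥ 938 − 44, so one score can sit at its floor of 44.
Achievable: one at 44 and the other 12 totalling 894, which fits since 12 × 44 ≤ 894 ≤ 12 × 143.

44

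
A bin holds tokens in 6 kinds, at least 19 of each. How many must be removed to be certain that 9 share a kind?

49

In the worst case you draw 8 of each of the 6 kinds: 6 × 8 = 48.
One more forces 9 of some kind, so 48 + 1 = 49.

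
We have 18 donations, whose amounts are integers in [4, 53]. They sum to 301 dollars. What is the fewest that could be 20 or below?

5

Let j be the number exceeding 20. Then the total is ≥ 21·j + 4·(18 − j) = 72 + 17j.
So 17j ≤ 229 and j ≤ 13; hence at least 18 − 13 = 5 are ≤ 20.
Exactly 5 works: 5 values at 4 and 13 at 21 total 293; raise one of the low values by 8 (still ≤ 20) to hit 301.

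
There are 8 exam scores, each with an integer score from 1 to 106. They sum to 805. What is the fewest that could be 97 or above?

Suppose at most 8 − j of them reach 97; then j values are ≤ 96 and the rest ≤ 106.
The total is then ≤ 96·j + 106·(8 − j) = 848 − 10j. For this to be ≥ 805 we need j ≤ 4, so at least 8 − 4 = 4 must reach 97.
Exactly 4 works: 4 values at 106 and 4 at 96 total 808; lower one of the high values by 3 (still ≥ 97) to hit 805.

4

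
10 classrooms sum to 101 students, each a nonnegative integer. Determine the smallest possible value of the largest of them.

The 10 values sum to 101, so their maximum is at least ⌈101/10⌉ = 11.
Equality holds with 1 value of 11 and 9 values of 10.

11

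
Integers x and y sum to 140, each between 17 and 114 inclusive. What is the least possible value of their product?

Since x + y is fixed, pushing one of them to its bound minimizes the product.
At the endpoint x = 26, y = 140 − 26 = 114, so xy = 26 × 114 = 2964.

2964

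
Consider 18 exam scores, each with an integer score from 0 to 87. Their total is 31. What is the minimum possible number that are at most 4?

Let j be the number exceeding 4. Then the total is ≥ 5·j + 0·(18 − j) = 0 + 5j.
So 5j ≤ 31 and j ≤ 6; hence at least 18 − 6 = 12 are ≤ 4.
Exactly 12 works: 12 values at 0 and 6 at 5 total 30; raise one of the low values by 1 (still ≤ 4) to hit 31.

12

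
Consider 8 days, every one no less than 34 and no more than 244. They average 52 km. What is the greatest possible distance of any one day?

178

To make one day as large as possible, make the other 7 as small as possible.
The total is 8 × 52 = 416.
The other 7 contribute at least 7 × 34 = 238, leaving at most 416 − 238 = 178.
Since 178 ≤ 244, this is achievable: one at 178 and 7 at 34.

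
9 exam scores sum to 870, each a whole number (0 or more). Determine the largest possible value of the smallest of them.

If every one of the 9 were at least 97, the total would be at least 9 × 97 = 873 > 870.
Taking 3 copies of 96 and 6 copies of 97 gives exactly 870, so 96 is attained.

96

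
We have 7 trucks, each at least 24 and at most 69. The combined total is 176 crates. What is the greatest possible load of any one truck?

32

Maximizing one value means minimizing the remaining 6.
The other 6 contribute at least 6 × 24 = 144, leaving at most 176 − 144 = 32.
Since 32 ≤ 69, this is achievable: one at 32 and 6 at 24.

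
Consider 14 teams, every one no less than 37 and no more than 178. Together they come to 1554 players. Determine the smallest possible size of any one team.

37

To make one team as small as possible, make the other 13 as large as possible.
The other 13 can take up 13 × 178 = 2314 ≥ 1554 − 37, so one team can sit at its floor of 37.
Achievable: one at 37 and the other 13 totalling 1517, which fits since 13 × 37 ≤ 1517 ≤ 13 × 178.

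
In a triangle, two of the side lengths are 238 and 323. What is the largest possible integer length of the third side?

The third side must be less than 238 + 323 = 561.
The largest integer below 561 is 560.

560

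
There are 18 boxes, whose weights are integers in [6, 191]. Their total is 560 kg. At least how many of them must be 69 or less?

11

Each value above 69 is at least 70, contributing at least 70 − 6 = 64 above the floor 6.
The sum exceeds the floor total 108 by 452, so at most ⌊452/64⌋ = 7 exceed 69, and at least 11 are ≤ 69.
Exactly 11 works: 11 values at 6 and 7 at 70 total 556; raise one of the low values by 4 (still ≤ 69) to hit 560.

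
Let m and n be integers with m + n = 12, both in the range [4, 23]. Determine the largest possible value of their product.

With m + n fixed, mn peaks when the two are closest together.
Taking m = 6 and n = 6 (both in [4, 23]) gives mn = 36.

36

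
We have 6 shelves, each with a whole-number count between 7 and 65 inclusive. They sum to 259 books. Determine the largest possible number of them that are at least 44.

5

With k values at 44 or above and the rest at least 7, the sum is at least 42 + 37k.
Since the sum is 259, we need 37k ≤ 217, i.e. k ≤ 5.
k = 5 is achieved by 5 values at 44 and 1 at 7, total 227; add 32 to one value (staying below 44) to reach 259.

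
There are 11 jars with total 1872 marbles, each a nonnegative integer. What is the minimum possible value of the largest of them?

171

The average is 1872/11 > 170, so not all 11 can be 170 or less; the largest is ≥ 171.
Achievable: 2 of them at 171 and 9 at 170 total 1872.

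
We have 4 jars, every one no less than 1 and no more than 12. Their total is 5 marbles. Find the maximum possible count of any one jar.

2

To make one jar as large as possible, make the other 3 as small as possible.
The other 3 contribute at least 3 × 1 = 3, leaving at most 5 − 3 = 2.
Since 2 ≤ 12, this is achievable: one at 2 and 3 at 1.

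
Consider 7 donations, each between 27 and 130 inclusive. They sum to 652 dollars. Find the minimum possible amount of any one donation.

27

To make one donation as small as possible, make the other 6 as large as possible.
The other 6 can take up 6 × 130 = 780 ≥ 652 − 27, so one donation can sit at its floor of 27.
Achievable: one at 27 and the other 6 totalling 625, which fits since 6 × 27 ≤ 625 ≤ 6 × 130.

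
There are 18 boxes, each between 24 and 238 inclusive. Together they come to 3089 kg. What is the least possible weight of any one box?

Minimizing one value means maximizing the remaining 17.
The other 17 can take up 17 × 238 = 4046 ≥ 3089 − 24, so one box can sit at its floor of 24.
Achievable: one at 24 and the other 17 totalling 3065, which fits since 17 × 24 ≤ 3065 ≤ 17 × 238.

24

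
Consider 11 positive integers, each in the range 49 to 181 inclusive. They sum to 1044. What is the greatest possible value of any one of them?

181

To make one integer as large as possible, make the other 10 as small as possible.
The other 10 contribute at least 10 × 49 = 490, leaving at most 1044 − 490 = 554.
But each integer is capped at 181, so the maximum is 181.
Achievable: one at 181 and the other 10 totalling 863, which fits since 10 × 49 ≤ 863 ≤ 10 × 181.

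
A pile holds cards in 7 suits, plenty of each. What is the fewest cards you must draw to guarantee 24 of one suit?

162

In the worst case you draw 23 of each of the 7 suits: 7 × 23 = 161.
One more forces 24 of some suit, so 161 + 1 = 162.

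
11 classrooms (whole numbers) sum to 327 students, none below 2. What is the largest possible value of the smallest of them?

The average is 327/11 < 30, so some value is ≤ 29.
Equality holds with 3 values of 29 and 8 values of 30.

29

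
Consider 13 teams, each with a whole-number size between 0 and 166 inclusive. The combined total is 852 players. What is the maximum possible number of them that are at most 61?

Suppose k of them are at most 61. Those contribute at most 61 each and the rest at most 166 each.
So the total is at most 61k + 166(13 − k) = 2158 − 105k. This must still be ≥ 852, so k ≤ 12.
k = 12 is achieved by 12 values at 61 and 1 at 166, total 898; lower one of the 166's by 46 (still > 61) to reach 852.

12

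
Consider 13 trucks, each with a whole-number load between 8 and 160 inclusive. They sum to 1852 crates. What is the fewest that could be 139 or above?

Each value short of 139 is at most 138, costing at least 160 − 138 = 22 against the maximum total of 2080.
We can afford to lose at most 2080 − 1852 = 228, so at most ⌊228/22⌋ = 10 fall short, and at least 3 are ≥ 139.
Exactly 3 works: 3 values at 160 and 10 at 138 total 1860; lower one of the high values by 8 (still ≥ 139) to hit 1852.

3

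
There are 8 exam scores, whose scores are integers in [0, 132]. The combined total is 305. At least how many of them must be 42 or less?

Each value above 42 is at least 43, contributing at least 43 − 0 = 43 above the floor 0.
The sum exceeds the floor total 0 by 305, so at most ⌊305/43⌋ = 7 exceed 42, and at least 1 are ≤ 42.
Exactly 1 works: 1 value at 0 and 7 at 43 total 301; raise one of the low values by 4 (still ≤ 42) to hit 305.

1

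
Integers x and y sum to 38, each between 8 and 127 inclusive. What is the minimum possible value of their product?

For a fixed sum, xy is smallest when x and y are as far apart as possible.
At the endpoint x = 8, y = 38 − 8 = 30, so xy = 8 × 30 = 240.

240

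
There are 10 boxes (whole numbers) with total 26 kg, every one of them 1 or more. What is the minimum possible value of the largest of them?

3

The average is 26/10 > 2, so not all 10 can be 2 or less; the largest is ≥ 3.
Taking 4 copies of 2 and 6 copies of 3 gives exactly 26, so 3 is attained.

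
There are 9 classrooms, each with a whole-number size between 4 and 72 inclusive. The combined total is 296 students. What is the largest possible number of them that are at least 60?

If k of the values are ≥ 60, the total is ≥ 60k + 4(9 − k).
Setting 60k + 4(9 − k) ≤ 296 gives 56k ≤ 260, so k ≤ 4.
k = 4 is achieved by 4 values at 60 and 5 at 4, total 260; add 36 to one value (staying below 60) to reach 296.

4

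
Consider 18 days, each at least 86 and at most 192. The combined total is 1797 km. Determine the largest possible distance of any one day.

To make one day as large as possible, make the other 17 as small as possible.
The other 17 contribute at least 17 × 86 = 1462, leaving at most 1797 − 1462 = 335.
But each day is capped at 192, so the maximum is 192.
Achievable: one at 192 and the other 17 totalling 1605, which fits since 17 × 86 ≤ 1605 ≤ 17 × 192.

192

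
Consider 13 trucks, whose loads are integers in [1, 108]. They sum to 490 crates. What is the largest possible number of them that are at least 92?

If k of the values are ≥ 92, the total is ≥ 92k + 1(13 − k).
Setting 92k + 1(13 − k) ≤ 490 gives 91k ≤ 477, so k ≤ 5.
k = 5 is achieved by 5 values at 92 and 8 at 1, total 468; add 22 to one value (staying below 92) to reach 490.

5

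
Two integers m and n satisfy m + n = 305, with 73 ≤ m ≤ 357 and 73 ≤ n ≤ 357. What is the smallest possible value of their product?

mn = m(305 − m) is concave in m, so over [73, 232] it is minimized at an endpoint.
At the endpoint m = 73, n = 305 − 73 = 232, so mn = 73 × 232 = 16936.

16936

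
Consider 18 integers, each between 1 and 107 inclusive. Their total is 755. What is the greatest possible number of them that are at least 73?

Suppose k of them are at least 73. Those contribute at least 73 each and the other 18 − k at least 1 each.
So the total is at least 73k + 1(18 − k) = 18 + 72k. This must be ≤ 755, giving k ≤ 10.
k = 10 is achieved by 10 values at 73 and 8 at 1, total 738; add 17 to one value (staying below 73) to reach 755.

10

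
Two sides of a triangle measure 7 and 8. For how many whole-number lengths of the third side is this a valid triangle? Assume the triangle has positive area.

13

The triangle inequality gives |7 − 8| < c < 7 + 8, i.e. 1 < c < 15.
So c can be any integer from 2 to 14: 13 values.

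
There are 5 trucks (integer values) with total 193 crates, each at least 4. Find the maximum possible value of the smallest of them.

If every one of the 5 were at least 39, the total would be at least 5 × 39 = 195 > 193.
Achievable: 2 of them at 38 and 3 at 39 total 193.

38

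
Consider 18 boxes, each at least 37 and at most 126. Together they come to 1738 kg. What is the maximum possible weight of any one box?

Maximizing one value means minimizing the remaining 17.
The other 17 contribute at least 17 × 37 = 629, leaving at most 1738 − 629 = 1109.
But each box is capped at 126, so the maximum is 126.
Achievable: one at 126 and the other 17 totalling 1612, which fits since 17 × 37 ≤ 1612 ≤ 17 × 126.

126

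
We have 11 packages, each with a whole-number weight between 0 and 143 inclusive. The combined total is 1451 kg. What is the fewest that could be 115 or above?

If only k of them are at least 115, the other 11 − k are at most 114, so the total is at most k·143 + (11 − k)·114.
This must reach 1451, so k·143 + (11 − k)·114 ≥ 1451, giving k ≥ 7.
Exactly 7 works: 7 values at 143 and 4 at 114 total 1457; lower one of the high values by 6 (still ≥ 115) to hit 1451.

7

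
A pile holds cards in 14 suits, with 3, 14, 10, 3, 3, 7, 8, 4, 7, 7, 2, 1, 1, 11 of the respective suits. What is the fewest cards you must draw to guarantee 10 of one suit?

74

In the worst case you take as many as possible of each suit without reaching 10: 3 + 9 + 9 + 3 + 3 + 7 + 8 + 4 + 7 + 7 + 2 + 1 + 1 + 9 = 73.
The next one must give 10 of some suit, so 73 + 1 = 74.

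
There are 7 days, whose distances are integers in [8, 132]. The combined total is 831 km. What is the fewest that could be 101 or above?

Each value short of 101 is at most 100, costing at least 132 − 100 = 32 against the maximum total of 924.
We can afford to lose at most 924 − 831 = 93, so at most ⌊93/32⌋ = 2 fall short, and at least 5 are ≥ 101.
Exactly 5 works: 5 values at 132 and 2 at 100 total 860; lower one of the high values by 29 (still ≥ 101) to hit 831.

5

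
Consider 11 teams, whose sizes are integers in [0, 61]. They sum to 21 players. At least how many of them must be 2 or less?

Let j be the number exceeding 2. Then the total is ≥ 3·j + 0·(11 − j) = 0 + 3j.
So 3j ≤ 21 and j ≤ 7; hence at least 11 − 7 = 4 are ≤ 2.
Exactly 4 works: 4 values at 0 and 7 at 3 total 21.

4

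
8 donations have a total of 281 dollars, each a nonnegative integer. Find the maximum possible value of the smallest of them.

The 8 values sum to 281, so their minimum is at most ⌊281/8⌋ = 35.
Equality holds with 7 values of 35 and 1 value of 36.

35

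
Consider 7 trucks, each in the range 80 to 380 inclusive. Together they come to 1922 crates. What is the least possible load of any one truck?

Minimizing one value means maximizing the remaining 6.
The other 6 can take up 6 × 380 = 2280 ≥ 1922 − 80, so one truck can sit at its floor of 80.
Achievable: one at 80 and the other 6 totalling 1842, which fits since 6 × 80 ≤ 1842 ≤ 6 × 380.

80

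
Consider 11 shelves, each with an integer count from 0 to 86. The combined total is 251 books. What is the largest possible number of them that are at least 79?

With k values at 79 or above and the rest at least 0, the sum is at least 0 + 79k.
Since the sum is 251, we need 79k ≤ 251, i.e. k ≤ 3.
k = 3 is achieved by 3 values at 79 and 8 at 0, total 237; add 14 to one value (staying below 79) to reach 251.

3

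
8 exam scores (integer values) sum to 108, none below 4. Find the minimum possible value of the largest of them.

The average is 108/8 > 13, so not all 8 can be 13 or less; the largest is ≥ 14.
Taking 4 copies of 13 and 4 copies of 14 gives exactly 108, so 14 is attained.

14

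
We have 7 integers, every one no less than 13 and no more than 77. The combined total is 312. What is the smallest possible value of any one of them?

13

Minimizing one value means maximizing the remaining 6.
The other 6 can take up 6 × 77 = 462 ≥ 312 − 13, so one integer can sit at its floor of 13.
Achievable: one at 13 and the other 6 totalling 299, which fits since 6 × 13 ≤ 299 ≤ 6 × 77.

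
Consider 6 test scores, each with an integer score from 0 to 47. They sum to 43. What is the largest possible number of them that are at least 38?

1

If k of the values are ≥ 38, the total is ≥ 38k + 0(6 − k).
Setting 38k + 0(6 − k) ≤ 43 gives 38k ≤ 43, so k ≤ 1.
k = 1 is achieved by 1 value at 38 and 5 at 0, total 38; add 5 to one value (staying below 38) to reach 43.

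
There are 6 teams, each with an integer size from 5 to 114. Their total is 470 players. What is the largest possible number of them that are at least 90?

5

If k of the values are ≥ 90, the total is ≥ 90k + 5(6 − k).
Setting 90k + 5(6 − k) ≤ 470 gives 85k ≤ 440, so k ≤ 5.
k = 5 is achieved by 5 values at 90 and 1 at 5, total 455; add 15 to one value (staying below 90) to reach 470.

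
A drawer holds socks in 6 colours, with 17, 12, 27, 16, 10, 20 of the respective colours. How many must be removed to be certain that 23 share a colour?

98

In the worst case you take as many as possible of each colour without reaching 23: 17 + 12 + 22 + 16 + 10 + 20 = 97.
The next one must give 23 of some colour, so 97 + 1 = 98.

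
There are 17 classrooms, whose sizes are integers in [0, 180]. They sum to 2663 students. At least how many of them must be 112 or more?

12

Each value short of 112 is at most 111, costing at least 180 − 111 = 69 against the maximum total of 3060.
We can afford to lose at most 3060 − 2663 = 397, so at most ⌊397/69⌋ = 5 fall short, and at least 12 are ≥ 112.
Exactly 12 works: 12 values at 180 and 5 at 111 total 2715; lower one of the high values by 52 (still ≥ 112) to hit 2663.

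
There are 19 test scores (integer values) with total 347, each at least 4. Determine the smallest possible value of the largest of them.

19

The average is 347/19 > 18, so not all 19 can be 18 or less; the largest is ≥ 19.
Taking 14 copies of 18 and 5 copies of 19 gives exactly 347, so 19 is attained.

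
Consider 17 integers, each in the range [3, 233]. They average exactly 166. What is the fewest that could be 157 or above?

3

The total is 17 × 166 = 2822.
Suppose at most 17 − j of them reach 157; then j values are ≤ 156 and the rest ≤ 233.
The total is then ≤ 156·j + 233·(17 − j) = 3961 − 77j. For this to be ≥ 2822 we need j ≤ 14, so at least 17 − 14 = 3 must reach 157.
Exactly 3 works: 3 values at 233 and 14 at 156 total 2883; lower one of the high values by 61 (still ≥ 157) to hit 2822.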